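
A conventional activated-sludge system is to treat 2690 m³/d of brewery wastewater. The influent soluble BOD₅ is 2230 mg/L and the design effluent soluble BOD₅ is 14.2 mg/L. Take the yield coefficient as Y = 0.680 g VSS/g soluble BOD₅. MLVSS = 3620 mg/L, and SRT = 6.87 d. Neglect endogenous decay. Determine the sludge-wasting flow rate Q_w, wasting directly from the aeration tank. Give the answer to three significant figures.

V·X = Y·Q·ΔS·θ_c gives V = 0.680 × 2690 × (2230 − 14.2) × 6.87 / 3620 = 7692 m³.
Wasting from the aeration tank: Q_w = V / θ_c = 7692 / 6.87 = 1120 m³/d.

Q_w ≈ 1120 m³/d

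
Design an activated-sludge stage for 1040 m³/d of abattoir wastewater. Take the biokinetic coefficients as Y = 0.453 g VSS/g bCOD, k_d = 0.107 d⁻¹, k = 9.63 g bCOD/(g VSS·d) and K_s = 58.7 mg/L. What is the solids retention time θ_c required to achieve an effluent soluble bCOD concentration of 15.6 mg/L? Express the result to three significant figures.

θ_c ≈ 1.24 d

From 1/θ_c = Y·k·S/(K_s + S) − k_d: Y·k·S/(K_s+S) = 0.453 × 9.63 × 15.6 / (58.7 + 15.6) = 0.9159 d⁻¹.
θ_c = 1/(μ − k_d) = 1/(0.9159 − 0.107) = 1/0.8089 = 1.236 d.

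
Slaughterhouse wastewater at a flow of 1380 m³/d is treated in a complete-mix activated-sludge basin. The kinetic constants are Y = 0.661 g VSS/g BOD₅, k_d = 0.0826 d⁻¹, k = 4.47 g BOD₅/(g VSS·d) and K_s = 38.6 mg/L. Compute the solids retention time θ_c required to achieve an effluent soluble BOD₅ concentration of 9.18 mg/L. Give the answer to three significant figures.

Specific growth rate at S = 9.18 mg/L: μ = YkS/(K_s+S) = 0.661·4.47·9.18/(38.6+9.18) = 0.5677 d⁻¹.
1/θ_c = 0.5677 − 0.0826 = 0.4851 d⁻¹, so θ_c = 2.062 d.

θ_c ≈ 2.06 d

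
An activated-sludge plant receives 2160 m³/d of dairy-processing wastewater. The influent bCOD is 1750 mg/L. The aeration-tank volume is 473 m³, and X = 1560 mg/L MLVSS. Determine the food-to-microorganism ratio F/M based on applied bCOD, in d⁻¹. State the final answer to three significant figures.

F/M ≈ 5.12 d⁻¹

F/M = applied load / biomass = Q·S₀/(V·X) = 2160 × 1750 / (473.0 × 1560) = 5.123 d⁻¹.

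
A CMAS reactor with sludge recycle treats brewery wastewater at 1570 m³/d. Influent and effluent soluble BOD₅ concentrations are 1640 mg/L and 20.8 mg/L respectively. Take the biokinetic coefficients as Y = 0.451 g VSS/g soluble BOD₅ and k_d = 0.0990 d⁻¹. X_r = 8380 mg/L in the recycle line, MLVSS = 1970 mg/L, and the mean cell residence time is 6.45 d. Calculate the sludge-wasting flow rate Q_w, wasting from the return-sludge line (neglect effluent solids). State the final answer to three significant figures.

Rearranging the biomass balance for a CMAS with decay, V = Y·Q·ΔS·θ_c / [X·(1+k_d θ_c)] = 0.451 × 1570 × (1640 − 20.8) × 6.45 / [1970 × (1 + 0.0990 × 6.45)] = 7.39×10^6 / 3228 = 2291 m³.
θ_c = V·X/(Q_w·X_r) when wasting from the recycle, so Q_w = V·X/(θ_c·X_r) = 2291 × 1970 / (6.45 × 8380) = 83.50 m³/d.

Q_w ≈ 83.5 m³/d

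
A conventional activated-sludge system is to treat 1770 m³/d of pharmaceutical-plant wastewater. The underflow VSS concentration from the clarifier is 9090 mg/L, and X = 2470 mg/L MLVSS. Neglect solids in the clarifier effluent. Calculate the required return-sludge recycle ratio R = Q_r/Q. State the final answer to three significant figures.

Mass balance around the secondary clarifier (neglecting effluent solids): R = X / (X_r − X) = 2470 / (9090 − 2470) = 0.3731.

R ≈ 0.373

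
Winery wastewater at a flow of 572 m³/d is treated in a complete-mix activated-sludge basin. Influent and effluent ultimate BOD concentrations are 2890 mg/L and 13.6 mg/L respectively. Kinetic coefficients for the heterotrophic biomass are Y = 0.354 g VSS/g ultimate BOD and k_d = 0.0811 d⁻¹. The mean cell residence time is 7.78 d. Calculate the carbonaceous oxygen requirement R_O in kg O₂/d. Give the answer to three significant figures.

The observed yield is Y_obs = Y/(1 + k_d·θ_c) = 0.354 / (1 + 0.0811 × 7.78) = 0.354 / 1.631 = 0.2171 g VSS per g ultimate BOD removed.
ΔS = 2890 − 13.6 = 2876 mg/L, so the substrate removal rate is 572 × 2876/1000 = 1645 kg ultimate BOD/d.
P_X = Y_obs·Q·(S₀ − S) = 0.2171 × 1645 = 357.1 kg VSS/d.
Carbonaceous O₂ demand = substrate oxidised − cell-mass equivalent = 1645 − 1.42 × 357.1 = 1138 kg O₂/d.

R_O ≈ 1140 kg O₂/d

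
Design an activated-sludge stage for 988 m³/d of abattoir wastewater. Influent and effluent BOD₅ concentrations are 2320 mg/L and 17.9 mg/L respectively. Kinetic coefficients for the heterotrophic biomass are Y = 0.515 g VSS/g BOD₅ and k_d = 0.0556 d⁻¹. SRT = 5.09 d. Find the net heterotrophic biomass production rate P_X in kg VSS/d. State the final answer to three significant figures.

Correct the yield for decay: Y_obs = Y/(1 + k_d θ_c) = 0.515 / (1 + 0.0556 × 5.09) = 0.515 / 1.283 = 0.4014.
ΔS = 2320 − 17.9 = 2302 mg/L, so the substrate removal rate is 988 × 2302/1000 = 2274 kg BOD₅/d.
Biomass produced: P_X = Y_obs·Q·ΔS = 0.4014 × 2274 ≈ 913.0 kg VSS/d.

P_X ≈ 913 kg VSS/d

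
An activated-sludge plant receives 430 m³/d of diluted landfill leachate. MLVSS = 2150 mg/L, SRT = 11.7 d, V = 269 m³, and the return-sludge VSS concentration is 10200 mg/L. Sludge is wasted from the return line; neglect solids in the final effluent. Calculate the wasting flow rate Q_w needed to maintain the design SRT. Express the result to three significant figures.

Q_w ≈ 4.85 m³/d

Q_w = (V·X)/(θ_c X_r) = 269.0 × 2150 / (11.7 × 10200) = 4.846 m³/d.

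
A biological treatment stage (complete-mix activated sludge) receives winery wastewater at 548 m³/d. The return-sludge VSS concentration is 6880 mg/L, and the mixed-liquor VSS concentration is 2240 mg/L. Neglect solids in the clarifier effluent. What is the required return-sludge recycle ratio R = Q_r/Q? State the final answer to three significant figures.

R = Q_r/Q = X/(X_r − X) = 2240 / (6880 − 2240) = 0.4828.

R ≈ 0.483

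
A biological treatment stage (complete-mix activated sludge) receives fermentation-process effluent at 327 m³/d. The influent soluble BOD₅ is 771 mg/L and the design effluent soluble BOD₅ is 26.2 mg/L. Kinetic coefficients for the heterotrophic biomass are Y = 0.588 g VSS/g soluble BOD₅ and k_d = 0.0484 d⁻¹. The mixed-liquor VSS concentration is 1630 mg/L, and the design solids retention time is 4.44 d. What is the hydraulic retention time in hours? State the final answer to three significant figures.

Rearranging the biomass balance for a CMAS with decay, V = Y·Q·ΔS·θ_c / [X·(1+k_d θ_c)] = 0.588 × 327 × (771 − 26.2) × 4.44 / [1630 × (1 + 0.0484 × 4.44)] = 6.36×10^5 / 1980 = 321.1 m³.
Hydraulic retention time τ = V/Q = 321.1 / 327 = 0.9819 d = 23.57 h.

τ ≈ 23.6 h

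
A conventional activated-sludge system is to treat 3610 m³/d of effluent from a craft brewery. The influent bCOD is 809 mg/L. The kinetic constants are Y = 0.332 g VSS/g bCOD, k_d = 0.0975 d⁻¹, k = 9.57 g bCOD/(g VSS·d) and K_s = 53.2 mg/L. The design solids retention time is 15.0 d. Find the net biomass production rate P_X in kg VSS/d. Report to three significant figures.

For a completely mixed reactor with recycle the Lawrence–McCarty relation gives S = K_s·(1 + k_d·θ_c) / [θ_c·(Y·k − k_d) − 1] = 53.2 × (1 + 0.0975 × 15.0) / [15.0 × (0.332 × 9.57 − 0.0975) − 1] = 131.0 / 45.20 = 2.899 mg/L.
Observed yield with endogenous decay: Y_obs = Y / (1 + k_d·θ_c) = 0.332 / (1 + 0.0975 × 15.0) = 0.332 / 2.463 = 0.1348 g VSS/g bCOD.
Substrate removed = Q·(S₀ − S) = 3610 m³/d × (809 − 2.90) g/m³ = 2.91×10^6 g/d = 2910 kg/d.
Net biomass production P_X = Y_obs × Q·(S₀ − S) = 0.1348 × 2910 = 392.3 kg VSS/d.

P_X ≈ 392 kg VSS/d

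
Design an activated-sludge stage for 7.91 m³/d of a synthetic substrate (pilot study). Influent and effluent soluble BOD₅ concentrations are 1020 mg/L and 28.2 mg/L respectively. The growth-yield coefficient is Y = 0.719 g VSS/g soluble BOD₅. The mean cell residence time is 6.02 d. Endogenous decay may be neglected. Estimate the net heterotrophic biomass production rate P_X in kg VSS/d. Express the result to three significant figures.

With endogenous decay neglected, the observed yield equals the true yield: Y_obs = Y = 0.719 g VSS/g soluble BOD₅.
Mass of soluble BOD₅ removed per day: Q(S₀ − S) = 7.91 × 991.8 g/m³ = 7.845 kg/d.
Net biomass production P_X = Y_obs × Q·(S₀ − S) = 0.7190 × 7.845 = 5.641 kg VSS/d.

P_X ≈ 5.64 kg VSS/d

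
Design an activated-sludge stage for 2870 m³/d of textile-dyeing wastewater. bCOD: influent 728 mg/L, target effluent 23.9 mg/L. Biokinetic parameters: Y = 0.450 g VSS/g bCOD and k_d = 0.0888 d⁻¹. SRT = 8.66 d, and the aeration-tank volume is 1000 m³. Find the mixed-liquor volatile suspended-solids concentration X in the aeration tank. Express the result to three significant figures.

X = Y·Q·ΔS·θ_c / [V·(1 + k_d θ_c)] = 0.450 × 2870 × (728 − 23.9) × 8.66 / [1000 × (1 + 0.0888 × 8.66)] = 4452 mg/L.

X ≈ 4450 mg/L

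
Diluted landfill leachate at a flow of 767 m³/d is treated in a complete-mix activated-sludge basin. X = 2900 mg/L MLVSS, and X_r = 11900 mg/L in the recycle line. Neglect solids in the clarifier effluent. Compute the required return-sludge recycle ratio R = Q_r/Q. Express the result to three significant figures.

R ≈ 0.322

Solids balance on the clarifier gives (1+R)X = R·X_r, so R = X/(X_r − X) = 2900 / (11900 − 2900) = 0.3222.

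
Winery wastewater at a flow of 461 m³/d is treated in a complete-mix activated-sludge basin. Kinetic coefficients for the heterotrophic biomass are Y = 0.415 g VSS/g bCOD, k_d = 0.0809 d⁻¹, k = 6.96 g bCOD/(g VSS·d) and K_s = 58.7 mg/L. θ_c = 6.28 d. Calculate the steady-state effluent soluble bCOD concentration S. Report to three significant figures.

From the Monod/SRT balance for a CMAS, S = K_s·(1+k_d θ_c)/[θ_c·(Y k − k_d) − 1] = 58.7 × (1 + 0.0809 × 6.28) / [6.28 × (0.415 × 6.96 − 0.0809) − 1] = 88.52 / 16.63 = 5.323 mg/L.

S ≈ 5.32 mg/L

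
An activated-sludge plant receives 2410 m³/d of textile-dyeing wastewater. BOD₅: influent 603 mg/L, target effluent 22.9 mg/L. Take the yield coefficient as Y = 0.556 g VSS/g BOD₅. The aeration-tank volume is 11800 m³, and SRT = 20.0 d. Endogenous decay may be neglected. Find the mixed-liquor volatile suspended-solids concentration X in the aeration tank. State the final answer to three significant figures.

X = Y·Q·ΔS·θ_c / V = 0.556 × 2410 × (603 − 22.9) × 20.0 / 11800 = 1317 mg/L.

X ≈ 1320 mg/L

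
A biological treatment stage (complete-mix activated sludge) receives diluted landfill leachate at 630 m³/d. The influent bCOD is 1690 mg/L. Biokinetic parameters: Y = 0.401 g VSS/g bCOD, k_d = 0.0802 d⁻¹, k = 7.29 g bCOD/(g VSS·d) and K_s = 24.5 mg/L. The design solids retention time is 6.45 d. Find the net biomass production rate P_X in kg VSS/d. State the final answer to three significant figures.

Effluent substrate depends only on kinetics and SRT: S = K_s(1 + k_d θ_c) / [θ_c(Yk − k_d) − 1] = 24.5 × (1 + 0.0802 × 6.45) / [6.45 × (0.401 × 7.29 − 0.0802) − 1] = 37.17 / 17.34 = 2.144 mg/L.
Y_obs = Y / (1 + k_d θ_c) = 0.401 / (1 + 0.0802 × 6.45) = 0.401 / 1.517 = 0.2643.
Q·(S₀ − S) = 630 × (1690 − 2.14) × 10⁻³ = 1063 kg/d removed.
P_X = Y_obs · Q(S₀ − S) = 0.2643 × 1063 = 281.0 kg VSS/d.

P_X ≈ 281 kg VSS/d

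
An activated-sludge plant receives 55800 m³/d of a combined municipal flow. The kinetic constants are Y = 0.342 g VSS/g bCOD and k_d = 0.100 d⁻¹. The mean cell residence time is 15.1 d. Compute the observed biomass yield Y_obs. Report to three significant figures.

Y_obs ≈ 0.136 g VSS/g bCOD

The observed yield is Y_obs = Y/(1 + k_d·θ_c) = 0.342 / (1 + 0.100 × 15.1) = 0.342 / 2.510 = 0.1363 g VSS per g bCOD removed.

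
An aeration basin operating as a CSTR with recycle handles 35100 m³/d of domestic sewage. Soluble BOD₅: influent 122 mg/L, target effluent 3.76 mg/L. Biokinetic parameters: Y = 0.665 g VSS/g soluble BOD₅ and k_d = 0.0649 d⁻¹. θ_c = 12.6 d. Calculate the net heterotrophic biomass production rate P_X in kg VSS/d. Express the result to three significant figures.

Y_obs = Y / (1 + k_d θ_c) = 0.665 / (1 + 0.0649 × 12.6) = 0.665 / 1.818 = 0.3658.
ΔS = 122 − 3.76 = 118.2 mg/L, so the substrate removal rate is 35100 × 118.2/1000 = 4150 kg soluble BOD₅/d.
So the net sludge growth is P_X = 0.3658 × 4150 = 1518 kg VSS/d.

P_X ≈ 1520 kg VSS/d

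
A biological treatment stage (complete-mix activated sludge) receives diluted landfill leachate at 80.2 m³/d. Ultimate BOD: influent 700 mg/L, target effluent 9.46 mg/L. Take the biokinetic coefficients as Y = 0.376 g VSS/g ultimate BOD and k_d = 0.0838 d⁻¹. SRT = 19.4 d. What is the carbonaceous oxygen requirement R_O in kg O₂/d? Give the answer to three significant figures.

Correct the yield for decay: Y_obs = Y/(1 + k_d θ_c) = 0.376 / (1 + 0.0838 × 19.4) = 0.376 / 2.626 = 0.1432.
Substrate removed = Q·(S₀ − S) = 80.2 m³/d × (700 − 9.46) g/m³ = 5.54×10^4 g/d = 55.38 kg/d.
Net sludge production P_X = 0.1432 × 55.38 = 7.931 kg VSS/d.
R_O = Q·(S₀ − S) − 1.42·P_X = 55.38 − 1.42 × 7.931 = 44.12 kg O₂/d.

R_O ≈ 44.1 kg O₂/d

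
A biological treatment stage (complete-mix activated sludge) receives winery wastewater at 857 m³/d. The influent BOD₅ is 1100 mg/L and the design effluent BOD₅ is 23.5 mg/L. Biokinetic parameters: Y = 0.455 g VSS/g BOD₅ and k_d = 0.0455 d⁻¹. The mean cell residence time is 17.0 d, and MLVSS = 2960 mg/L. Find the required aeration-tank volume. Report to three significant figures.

V ≈ 1360 m³

Steady-state biomass mass balance: V·X·(1 + k_d·θ_c) = Y·Q·(S₀ − S)·θ_c, so V = 0.455 × 857 × (1100 − 23.5) × 17.0 / [2960 × (1 + 0.0455 × 17.0)] = 7.14×10^6 / 5250 = 1359 m³.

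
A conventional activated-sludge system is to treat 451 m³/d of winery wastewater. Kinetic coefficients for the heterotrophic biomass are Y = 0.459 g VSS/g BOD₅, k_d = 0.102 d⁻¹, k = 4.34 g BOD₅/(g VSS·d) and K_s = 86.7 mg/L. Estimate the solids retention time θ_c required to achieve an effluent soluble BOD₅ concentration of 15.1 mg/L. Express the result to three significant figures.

θ_c ≈ 5.17 d

From 1/θ_c = Y·k·S/(K_s + S) − k_d: Y·k·S/(K_s+S) = 0.459 × 4.34 × 15.1 / (86.7 + 15.1) = 0.2955 d⁻¹.
Then 1/θ_c = μ − k_d = 0.2955 − 0.102 = 0.1935 d⁻¹, giving θ_c = 5.168 d.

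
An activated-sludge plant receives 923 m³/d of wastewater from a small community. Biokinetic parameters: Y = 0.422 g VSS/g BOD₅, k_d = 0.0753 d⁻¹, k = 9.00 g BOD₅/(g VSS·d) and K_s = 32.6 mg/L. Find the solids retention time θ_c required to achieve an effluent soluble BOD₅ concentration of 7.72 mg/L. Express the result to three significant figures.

θ_c ≈ 1.53 d

At the target effluent, Y k S/(K_s+S) = 0.422×9.00×7.72/40.32 = 0.7272 d⁻¹.
1/θ_c = 0.7272 − 0.0753 = 0.6519 d⁻¹, so θ_c = 1.534 d.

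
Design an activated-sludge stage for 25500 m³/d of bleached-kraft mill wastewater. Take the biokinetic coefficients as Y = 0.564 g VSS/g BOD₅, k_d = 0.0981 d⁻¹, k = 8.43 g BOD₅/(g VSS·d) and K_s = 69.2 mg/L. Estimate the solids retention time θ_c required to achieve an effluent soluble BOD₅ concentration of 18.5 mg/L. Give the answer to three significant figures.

θ_c ≈ 1.11 d

From 1/θ_c = Y·k·S/(K_s + S) − k_d: Y·k·S/(K_s+S) = 0.564 × 8.43 × 18.5 / (69.2 + 18.5) = 1.003 d⁻¹.
1/θ_c = 1.003 − 0.0981 = 0.9048 d⁻¹, so θ_c = 1.105 d.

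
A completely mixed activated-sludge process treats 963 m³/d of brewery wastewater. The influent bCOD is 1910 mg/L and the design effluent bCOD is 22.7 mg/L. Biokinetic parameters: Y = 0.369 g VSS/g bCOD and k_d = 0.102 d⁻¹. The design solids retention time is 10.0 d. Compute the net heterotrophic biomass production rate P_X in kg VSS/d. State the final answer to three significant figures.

The observed yield is Y_obs = Y/(1 + k_d·θ_c) = 0.369 / (1 + 0.102 × 10.0) = 0.369 / 2.020 = 0.1827 g VSS per g bCOD removed.
Q·(S₀ − S) = 963 × (1910 − 22.7) × 10⁻³ = 1817 kg/d removed.
P_X = Y_obs · Q(S₀ − S) = 0.1827 × 1817 = 332.0 kg VSS/d.

P_X ≈ 332 kg VSS/d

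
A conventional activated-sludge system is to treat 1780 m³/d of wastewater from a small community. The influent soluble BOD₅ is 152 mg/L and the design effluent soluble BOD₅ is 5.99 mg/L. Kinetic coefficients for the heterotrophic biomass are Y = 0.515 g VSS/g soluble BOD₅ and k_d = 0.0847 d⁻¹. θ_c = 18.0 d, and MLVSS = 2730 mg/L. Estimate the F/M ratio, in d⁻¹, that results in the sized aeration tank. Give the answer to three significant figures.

F/M ≈ 0.284 d⁻¹

From the SRT design equation V = Y Q (S₀−S) θ_c / [X (1 + k_d θ_c)] = 0.515 × 1780 × (152 − 5.99) × 18.0 / [2730 × (1 + 0.0847 × 18.0)] = 2.41×10^6 / 6892 = 349.6 m³.
Food-to-microorganism ratio F/M = Q S₀ / (V X) = 1780 × 152 / (349.6 × 2730) = 0.2835 d⁻¹.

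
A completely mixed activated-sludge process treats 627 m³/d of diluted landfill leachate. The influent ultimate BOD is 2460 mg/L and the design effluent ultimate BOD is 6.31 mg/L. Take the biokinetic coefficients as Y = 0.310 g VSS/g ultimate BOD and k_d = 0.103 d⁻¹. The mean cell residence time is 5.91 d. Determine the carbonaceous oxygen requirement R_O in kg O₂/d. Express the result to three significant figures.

R_O ≈ 1120 kg O₂/d

Y_obs = Y / (1 + k_d θ_c) = 0.310 / (1 + 0.103 × 5.91) = 0.310 / 1.609 = 0.1927.
ΔS = 2460 − 6.31 = 2454 mg/L, so the substrate removal rate is 627 × 2454/1000 = 1538 kg ultimate BOD/d.
Net sludge production P_X = 0.1927 × 1538 = 296.5 kg VSS/d.
R_O = Q·(S₀ − S) − 1.42·P_X = 1538 − 1.42 × 296.5 = 1117 kg O₂/d.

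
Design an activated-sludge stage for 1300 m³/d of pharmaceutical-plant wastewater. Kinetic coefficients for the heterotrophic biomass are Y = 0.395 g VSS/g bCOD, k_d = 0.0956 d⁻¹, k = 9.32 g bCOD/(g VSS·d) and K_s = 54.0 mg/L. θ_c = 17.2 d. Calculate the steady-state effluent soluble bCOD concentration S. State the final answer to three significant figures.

S ≈ 2.35 mg/L

For a completely mixed reactor with recycle the Lawrence–McCarty relation gives S = K_s·(1 + k_d·θ_c) / [θ_c·(Y·k − k_d) − 1] = 54.0 × (1 + 0.0956 × 17.2) / [17.2 × (0.395 × 9.32 − 0.0956) − 1] = 142.8 / 60.68 = 2.353 mg/L.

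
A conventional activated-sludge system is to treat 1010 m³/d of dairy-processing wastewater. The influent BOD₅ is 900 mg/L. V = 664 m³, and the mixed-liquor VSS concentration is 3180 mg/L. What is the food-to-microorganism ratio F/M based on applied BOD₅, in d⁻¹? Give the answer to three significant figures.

F/M = applied load / biomass = Q·S₀/(V·X) = 1010 × 900 / (664.0 × 3180) = 0.4305 d⁻¹.

F/M ≈ 0.430 d⁻¹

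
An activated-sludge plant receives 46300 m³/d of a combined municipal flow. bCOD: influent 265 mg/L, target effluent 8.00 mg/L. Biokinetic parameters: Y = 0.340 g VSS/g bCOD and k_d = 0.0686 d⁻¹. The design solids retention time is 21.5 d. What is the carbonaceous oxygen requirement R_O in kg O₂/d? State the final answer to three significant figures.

The observed yield is Y_obs = Y/(1 + k_d·θ_c) = 0.340 / (1 + 0.0686 × 21.5) = 0.340 / 2.475 = 0.1374 g VSS per g bCOD removed.
Q·(S₀ − S) = 46300 × (265 − 8.00) × 10⁻³ = 11899 kg/d removed.
Net sludge production P_X = 0.1374 × 11899 = 1635 kg VSS/d.
Carbonaceous O₂ demand = substrate oxidised − cell-mass equivalent = 11899 − 1.42 × 1635 = 9578 kg O₂/d.

R_O ≈ 9580 kg O₂/d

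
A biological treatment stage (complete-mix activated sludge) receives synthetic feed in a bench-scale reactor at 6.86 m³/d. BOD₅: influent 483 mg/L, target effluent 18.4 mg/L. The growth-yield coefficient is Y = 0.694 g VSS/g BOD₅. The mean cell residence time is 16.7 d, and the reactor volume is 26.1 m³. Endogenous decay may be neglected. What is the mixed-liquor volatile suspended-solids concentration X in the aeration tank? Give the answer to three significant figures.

X ≈ 1420 mg/L

Without decay, X = Y Q (S₀−S) θ_c / V = 0.694 × 6.86 × (483 − 18.4) × 16.7 / 26.1 = 1415 mg/L.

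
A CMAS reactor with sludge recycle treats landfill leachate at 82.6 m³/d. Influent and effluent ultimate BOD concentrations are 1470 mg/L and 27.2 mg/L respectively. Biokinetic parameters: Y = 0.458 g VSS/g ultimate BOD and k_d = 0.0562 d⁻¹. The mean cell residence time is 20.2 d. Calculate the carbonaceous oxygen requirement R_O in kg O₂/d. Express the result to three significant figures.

R_O ≈ 82.9 kg O₂/d

Correct the yield for decay: Y_obs = Y/(1 + k_d θ_c) = 0.458 / (1 + 0.0562 × 20.2) = 0.458 / 2.135 = 0.2145.
Q·(S₀ − S) = 82.6 × (1470 − 27.2) × 10⁻³ = 119.2 kg/d removed.
Biomass synthesised: P_X = Y_obs × 119.2 = 25.56 kg VSS/d.
R_O = Q·(S₀ − S) − 1.42·P_X = 119.2 − 1.42 × 25.56 = 82.88 kg O₂/d.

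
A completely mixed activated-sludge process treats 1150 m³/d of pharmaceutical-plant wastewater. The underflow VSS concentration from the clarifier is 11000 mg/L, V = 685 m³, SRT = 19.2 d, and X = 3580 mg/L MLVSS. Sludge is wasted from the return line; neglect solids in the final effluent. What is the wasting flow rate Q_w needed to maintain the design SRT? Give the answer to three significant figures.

Q_w ≈ 11.6 m³/d

Q_w = (V·X)/(θ_c X_r) = 685.0 × 3580 / (19.2 × 11000) = 11.61 m³/d.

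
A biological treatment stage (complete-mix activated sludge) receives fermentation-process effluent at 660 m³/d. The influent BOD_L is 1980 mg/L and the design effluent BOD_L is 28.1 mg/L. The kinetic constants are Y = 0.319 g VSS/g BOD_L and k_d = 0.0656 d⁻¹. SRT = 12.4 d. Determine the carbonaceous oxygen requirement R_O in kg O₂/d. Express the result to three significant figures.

Y_obs = Y / (1 + k_d θ_c) = 0.319 / (1 + 0.0656 × 12.4) = 0.319 / 1.813 = 0.1759.
Q·(S₀ − S) = 660 × (1980 − 28.1) × 10⁻³ = 1288 kg/d removed.
Biomass synthesised: P_X = Y_obs × 1288 = 226.6 kg VSS/d.
R_O = Q·(S₀ − S) − 1.42·P_X = 1288 − 1.42 × 226.6 = 966.5 kg O₂/d.

R_O ≈ 966 kg O₂/d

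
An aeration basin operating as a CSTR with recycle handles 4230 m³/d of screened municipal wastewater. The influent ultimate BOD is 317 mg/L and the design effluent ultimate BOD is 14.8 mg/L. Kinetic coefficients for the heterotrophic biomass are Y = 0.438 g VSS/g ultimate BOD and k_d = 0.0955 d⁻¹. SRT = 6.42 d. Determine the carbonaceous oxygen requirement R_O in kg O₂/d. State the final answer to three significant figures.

Observed yield with endogenous decay: Y_obs = Y / (1 + k_d·θ_c) = 0.438 / (1 + 0.0955 × 6.42) = 0.438 / 1.613 = 0.2715 g VSS/g ultimate BOD.
Mass of ultimate BOD removed per day: Q(S₀ − S) = 4230 × 302.2 g/m³ = 1278 kg/d.
P_X = Y_obs·Q·(S₀ − S) = 0.2715 × 1278 = 347.1 kg VSS/d.
R_O = Q·ΔS − 1.42 P_X = 1278 − 492.9 = 785.4 kg O₂/d.

R_O ≈ 785 kg O₂/d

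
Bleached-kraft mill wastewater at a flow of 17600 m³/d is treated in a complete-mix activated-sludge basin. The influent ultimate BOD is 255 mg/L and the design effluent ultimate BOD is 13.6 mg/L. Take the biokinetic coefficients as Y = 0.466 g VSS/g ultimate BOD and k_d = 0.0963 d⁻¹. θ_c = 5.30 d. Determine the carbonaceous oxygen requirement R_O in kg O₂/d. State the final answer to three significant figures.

R_O ≈ 2390 kg O₂/d

Correct the yield for decay: Y_obs = Y/(1 + k_d θ_c) = 0.466 / (1 + 0.0963 × 5.30) = 0.466 / 1.510 = 0.3085.
ΔS = 255 − 13.6 = 241.4 mg/L, so the substrate removal rate is 17600 × 241.4/1000 = 4249 kg ultimate BOD/d.
Net sludge production P_X = 0.3085 × 4249 = 1311 kg VSS/d.
R_O = Q·ΔS − 1.42 P_X = 4249 − 1861 = 2387 kg O₂/d.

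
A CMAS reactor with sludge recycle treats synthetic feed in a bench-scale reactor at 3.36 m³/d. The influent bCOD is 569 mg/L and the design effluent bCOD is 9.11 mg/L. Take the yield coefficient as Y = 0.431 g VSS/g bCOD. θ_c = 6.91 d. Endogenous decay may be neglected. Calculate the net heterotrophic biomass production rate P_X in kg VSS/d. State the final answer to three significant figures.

With endogenous decay neglected, the observed yield equals the true yield: Y_obs = Y = 0.431 g VSS/g bCOD.
Q·(S₀ − S) = 3.36 × (569 − 9.11) × 10⁻³ = 1.881 kg/d removed.
Biomass produced: P_X = Y_obs·Q·ΔS = 0.4310 × 1.881 ≈ 0.8108 kg VSS/d.

P_X ≈ 0.811 kg VSS/d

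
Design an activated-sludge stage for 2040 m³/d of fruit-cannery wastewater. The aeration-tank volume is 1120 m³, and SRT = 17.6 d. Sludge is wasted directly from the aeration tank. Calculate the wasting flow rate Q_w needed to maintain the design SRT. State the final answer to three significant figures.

With mixed-liquor wasting, θ_c = V/Q_w, so Q_w = V/θ_c = 1120/17.6 = 63.64 m³/d.

Q_w ≈ 63.6 m³/d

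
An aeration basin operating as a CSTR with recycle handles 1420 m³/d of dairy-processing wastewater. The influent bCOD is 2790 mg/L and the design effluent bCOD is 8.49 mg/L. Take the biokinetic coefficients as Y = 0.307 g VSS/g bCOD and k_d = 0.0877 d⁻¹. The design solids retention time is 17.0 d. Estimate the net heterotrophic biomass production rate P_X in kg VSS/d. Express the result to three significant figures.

Observed yield with endogenous decay: Y_obs = Y / (1 + k_d·θ_c) = 0.307 / (1 + 0.0877 × 17.0) = 0.307 / 2.491 = 0.1232 g VSS/g bCOD.
Substrate removed = Q·(S₀ − S) = 1420 m³/d × (2790 − 8.49) g/m³ = 3.95×10^6 g/d = 3950 kg/d.
P_X = Y_obs · Q(S₀ − S) = 0.1232 × 3950 = 486.8 kg VSS/d.

P_X ≈ 487 kg VSS/d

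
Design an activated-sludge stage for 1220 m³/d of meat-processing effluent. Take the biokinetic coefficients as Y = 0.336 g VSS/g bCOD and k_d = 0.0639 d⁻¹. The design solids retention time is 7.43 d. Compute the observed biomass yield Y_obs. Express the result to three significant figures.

Y_obs ≈ 0.228 g VSS/g bCOD

Correct the yield for decay: Y_obs = Y/(1 + k_d θ_c) = 0.336 / (1 + 0.0639 × 7.43) = 0.336 / 1.475 = 0.2278.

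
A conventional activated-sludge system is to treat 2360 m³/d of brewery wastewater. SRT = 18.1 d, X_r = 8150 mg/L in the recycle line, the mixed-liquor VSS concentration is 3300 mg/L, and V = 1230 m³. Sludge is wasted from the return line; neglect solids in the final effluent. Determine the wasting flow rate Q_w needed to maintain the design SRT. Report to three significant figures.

Q_w ≈ 27.5 m³/d

Wasting from the return line (neglecting effluent solids): Q_w = V·X / (θ_c·X_r) = 1230 × 3300 / (18.1 × 8150) = 27.52 m³/d.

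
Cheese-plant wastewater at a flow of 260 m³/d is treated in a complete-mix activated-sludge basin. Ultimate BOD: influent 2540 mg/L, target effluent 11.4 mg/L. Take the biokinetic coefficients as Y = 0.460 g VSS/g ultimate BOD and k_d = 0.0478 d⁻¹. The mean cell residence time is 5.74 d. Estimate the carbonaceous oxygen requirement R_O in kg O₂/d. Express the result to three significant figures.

Correct the yield for decay: Y_obs = Y/(1 + k_d θ_c) = 0.460 / (1 + 0.0478 × 5.74) = 0.460 / 1.274 = 0.3610.
ΔS = 2540 − 11.4 = 2529 mg/L, so the substrate removal rate is 260 × 2529/1000 = 657.4 kg ultimate BOD/d.
Net sludge production P_X = 0.3610 × 657.4 = 237.3 kg VSS/d.
Carbonaceous O₂ demand = substrate oxidised − cell-mass equivalent = 657.4 − 1.42 × 237.3 = 320.5 kg O₂/d.

R_O ≈ 320 kg O₂/d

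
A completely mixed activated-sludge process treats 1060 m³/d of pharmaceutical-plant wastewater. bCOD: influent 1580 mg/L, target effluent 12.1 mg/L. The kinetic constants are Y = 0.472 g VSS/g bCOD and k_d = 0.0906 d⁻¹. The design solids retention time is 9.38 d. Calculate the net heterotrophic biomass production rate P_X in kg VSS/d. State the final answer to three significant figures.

P_X ≈ 424 kg VSS/d

Y_obs = Y / (1 + k_d θ_c) = 0.472 / (1 + 0.0906 × 9.38) = 0.472 / 1.850 = 0.2552.
ΔS = 1580 − 12.1 = 1568 mg/L, so the substrate removal rate is 1060 × 1568/1000 = 1662 kg bCOD/d.
P_X = Y_obs · Q(S₀ − S) = 0.2552 × 1662 = 424.1 kg VSS/d.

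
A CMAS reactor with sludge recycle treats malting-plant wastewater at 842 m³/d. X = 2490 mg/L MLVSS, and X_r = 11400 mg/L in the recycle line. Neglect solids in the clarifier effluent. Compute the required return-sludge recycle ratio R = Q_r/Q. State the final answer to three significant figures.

R ≈ 0.279

Mass balance around the secondary clarifier (neglecting effluent solids): R = X / (X_r − X) = 2490 / (11400 − 2490) = 0.2795.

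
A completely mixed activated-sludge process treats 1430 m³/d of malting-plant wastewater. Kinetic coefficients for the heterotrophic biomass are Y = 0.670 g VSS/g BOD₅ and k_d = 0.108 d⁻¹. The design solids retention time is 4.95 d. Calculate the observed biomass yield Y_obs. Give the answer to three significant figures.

Y_obs ≈ 0.437 g VSS/g BOD₅

The observed yield is Y_obs = Y/(1 + k_d·θ_c) = 0.670 / (1 + 0.108 × 4.95) = 0.670 / 1.535 = 0.4366 g VSS per g BOD₅ removed.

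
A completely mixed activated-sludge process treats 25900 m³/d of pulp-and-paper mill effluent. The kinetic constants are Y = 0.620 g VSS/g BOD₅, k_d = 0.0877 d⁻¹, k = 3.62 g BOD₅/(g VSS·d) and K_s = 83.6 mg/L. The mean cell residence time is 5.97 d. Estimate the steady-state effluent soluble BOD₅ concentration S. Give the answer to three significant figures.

S ≈ 10.7 mg/L

For a completely mixed reactor with recycle the Lawrence–McCarty relation gives S = K_s·(1 + k_d·θ_c) / [θ_c·(Y·k − k_d) − 1] = 83.6 × (1 + 0.0877 × 5.97) / [5.97 × (0.620 × 3.62 − 0.0877) − 1] = 127.4 / 11.88 = 10.73 mg/L.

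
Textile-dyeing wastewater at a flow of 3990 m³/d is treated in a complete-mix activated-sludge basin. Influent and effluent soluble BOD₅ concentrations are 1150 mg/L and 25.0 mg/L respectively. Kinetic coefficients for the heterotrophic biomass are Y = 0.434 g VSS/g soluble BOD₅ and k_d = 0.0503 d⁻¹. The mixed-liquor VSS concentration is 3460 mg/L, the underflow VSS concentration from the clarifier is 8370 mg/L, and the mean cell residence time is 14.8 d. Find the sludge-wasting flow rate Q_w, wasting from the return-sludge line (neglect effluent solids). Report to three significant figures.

From the SRT design equation V = Y Q (S₀−S) θ_c / [X (1 + k_d θ_c)] = 0.434 × 3990 × (1150 − 25.0) × 14.8 / [3460 × (1 + 0.0503 × 14.8)] = 2.88×10^7 / 6036 = 4777 m³.
Wasting from the return line (neglecting effluent solids): Q_w = V·X / (θ_c·X_r) = 4777 × 3460 / (14.8 × 8370) = 133.4 m³/d.

Q_w ≈ 133 m³/d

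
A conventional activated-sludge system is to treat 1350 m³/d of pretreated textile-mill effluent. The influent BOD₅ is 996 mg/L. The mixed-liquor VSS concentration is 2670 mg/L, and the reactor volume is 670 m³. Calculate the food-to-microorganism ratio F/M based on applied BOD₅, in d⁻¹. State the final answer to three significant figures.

F/M ≈ 0.752 d⁻¹

Food-to-microorganism ratio F/M = Q S₀ / (V X) = 1350 × 996 / (670.0 × 2670) = 0.7516 d⁻¹.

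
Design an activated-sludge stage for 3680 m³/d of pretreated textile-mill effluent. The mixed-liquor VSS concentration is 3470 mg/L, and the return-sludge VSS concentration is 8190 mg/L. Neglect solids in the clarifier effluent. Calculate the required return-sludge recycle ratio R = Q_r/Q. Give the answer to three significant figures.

R ≈ 0.735

R = Q_r/Q = X/(X_r − X) = 3470 / (8190 − 3470) = 0.7352.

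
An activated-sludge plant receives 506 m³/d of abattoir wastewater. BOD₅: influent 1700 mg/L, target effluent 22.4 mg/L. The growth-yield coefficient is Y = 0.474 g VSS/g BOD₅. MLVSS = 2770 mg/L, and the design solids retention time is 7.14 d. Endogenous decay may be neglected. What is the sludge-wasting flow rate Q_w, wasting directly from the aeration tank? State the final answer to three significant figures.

V·X = Y·Q·ΔS·θ_c gives V = 0.474 × 506 × (1700 − 22.4) × 7.14 / 2770 = 1037 m³.
With mixed-liquor wasting, θ_c = V/Q_w, so Q_w = V/θ_c = 1037/7.14 = 145.3 m³/d.

Q_w ≈ 145 m³/d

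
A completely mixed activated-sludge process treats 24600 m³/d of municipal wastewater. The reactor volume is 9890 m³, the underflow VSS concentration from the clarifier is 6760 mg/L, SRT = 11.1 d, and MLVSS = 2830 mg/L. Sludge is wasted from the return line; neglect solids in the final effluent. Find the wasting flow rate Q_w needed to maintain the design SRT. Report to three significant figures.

Q_w = (V·X)/(θ_c X_r) = 9890 × 2830 / (11.1 × 6760) = 373.0 m³/d.

Q_w ≈ 373 m³/d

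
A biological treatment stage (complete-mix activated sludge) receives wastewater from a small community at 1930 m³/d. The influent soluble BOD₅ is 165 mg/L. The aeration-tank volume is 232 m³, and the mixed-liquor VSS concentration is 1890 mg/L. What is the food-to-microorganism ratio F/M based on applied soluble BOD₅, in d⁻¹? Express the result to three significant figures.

F/M = Q·S₀ / (V·X) = 1930 × 165 / (232.0 × 1890) = 0.7263 g soluble BOD₅·(g VSS·d)⁻¹.

F/M ≈ 0.726 d⁻¹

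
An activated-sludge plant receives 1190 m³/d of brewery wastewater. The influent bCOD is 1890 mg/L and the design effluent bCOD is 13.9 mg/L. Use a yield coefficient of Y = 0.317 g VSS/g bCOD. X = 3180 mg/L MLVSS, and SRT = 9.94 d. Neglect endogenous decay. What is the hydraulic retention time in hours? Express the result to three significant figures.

V·X = Y·Q·ΔS·θ_c gives V = 0.317 × 1190 × (1890 − 13.9) × 9.94 / 3180 = 2212 m³.
HRT = V/Q = 2212 m³ / 1190 m³·d⁻¹ = 1.859 d × 24 = 44.62 h.

τ ≈ 44.6 h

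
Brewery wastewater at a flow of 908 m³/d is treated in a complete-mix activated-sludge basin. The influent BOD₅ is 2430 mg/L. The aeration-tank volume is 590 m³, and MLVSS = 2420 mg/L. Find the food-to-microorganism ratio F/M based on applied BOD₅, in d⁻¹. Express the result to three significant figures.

F/M ≈ 1.55 d⁻¹

F/M = applied load / biomass = Q·S₀/(V·X) = 908 × 2430 / (590.0 × 2420) = 1.545 d⁻¹.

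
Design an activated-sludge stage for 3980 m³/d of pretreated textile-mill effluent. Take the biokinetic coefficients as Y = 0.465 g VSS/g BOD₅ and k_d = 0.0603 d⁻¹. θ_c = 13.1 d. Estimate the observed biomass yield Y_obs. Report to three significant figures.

Y_obs ≈ 0.260 g VSS/g BOD₅

Y_obs = Y / (1 + k_d θ_c) = 0.465 / (1 + 0.0603 × 13.1) = 0.465 / 1.790 = 0.2598.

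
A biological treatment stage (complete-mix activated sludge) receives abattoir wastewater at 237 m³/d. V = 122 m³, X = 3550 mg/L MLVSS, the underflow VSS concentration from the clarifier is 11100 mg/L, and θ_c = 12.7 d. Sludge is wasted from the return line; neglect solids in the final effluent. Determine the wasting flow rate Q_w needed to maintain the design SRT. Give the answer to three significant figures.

Q_w ≈ 3.07 m³/d

Wasting from the return line (neglecting effluent solids): Q_w = V·X / (θ_c·X_r) = 122.0 × 3550 / (12.7 × 11100) = 3.072 m³/d.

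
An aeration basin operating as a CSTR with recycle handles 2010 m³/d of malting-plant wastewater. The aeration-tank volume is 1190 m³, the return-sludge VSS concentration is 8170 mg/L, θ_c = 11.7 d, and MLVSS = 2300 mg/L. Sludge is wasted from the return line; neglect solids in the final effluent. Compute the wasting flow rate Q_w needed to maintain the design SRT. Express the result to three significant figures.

Q_w ≈ 28.6 m³/d

Wasting from the return line (neglecting effluent solids): Q_w = V·X / (θ_c·X_r) = 1190 × 2300 / (11.7 × 8170) = 28.63 m³/d.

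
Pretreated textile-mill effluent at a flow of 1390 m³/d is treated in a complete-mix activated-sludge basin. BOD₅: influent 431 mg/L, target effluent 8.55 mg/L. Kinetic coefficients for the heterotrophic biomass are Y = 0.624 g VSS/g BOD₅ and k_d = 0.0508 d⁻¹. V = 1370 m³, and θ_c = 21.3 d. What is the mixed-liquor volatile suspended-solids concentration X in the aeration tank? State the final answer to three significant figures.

Solving the biomass balance for X: X = Y Q (S₀−S) θ_c / [V (1+k_d θ_c)] = 0.624 × 1390 × (431 − 8.55) × 21.3 / [1370 × (1 + 0.0508 × 21.3)] = 2736 mg/L.

X ≈ 2740 mg/L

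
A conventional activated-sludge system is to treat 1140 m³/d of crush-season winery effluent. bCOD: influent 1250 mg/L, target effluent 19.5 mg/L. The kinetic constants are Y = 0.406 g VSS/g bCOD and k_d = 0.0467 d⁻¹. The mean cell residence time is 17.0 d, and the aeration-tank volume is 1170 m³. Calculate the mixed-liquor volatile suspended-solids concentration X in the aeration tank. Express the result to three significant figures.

X ≈ 4610 mg/L

Solving the biomass balance for X: X = Y Q (S₀−S) θ_c / [V (1+k_d θ_c)] = 0.406 × 1140 × (1250 − 19.5) × 17.0 / [1170 × (1 + 0.0467 × 17.0)] = 4613 mg/L.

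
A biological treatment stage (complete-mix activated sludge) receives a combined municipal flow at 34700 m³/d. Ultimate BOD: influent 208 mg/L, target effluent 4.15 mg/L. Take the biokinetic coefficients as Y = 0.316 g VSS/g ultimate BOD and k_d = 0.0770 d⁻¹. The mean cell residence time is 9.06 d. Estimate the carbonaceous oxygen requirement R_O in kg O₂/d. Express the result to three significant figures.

The observed yield is Y_obs = Y/(1 + k_d·θ_c) = 0.316 / (1 + 0.0770 × 9.06) = 0.316 / 1.698 = 0.1861 g VSS per g ultimate BOD removed.
ΔS = 208 − 4.15 = 203.8 mg/L, so the substrate removal rate is 34700 × 203.8/1000 = 7074 kg ultimate BOD/d.
P_X = Y_obs·Q·(S₀ − S) = 0.1861 × 7074 = 1317 kg VSS/d.
R_O = Q·ΔS − 1.42 P_X = 7074 − 1870 = 5204 kg O₂/d.

R_O ≈ 5200 kg O₂/d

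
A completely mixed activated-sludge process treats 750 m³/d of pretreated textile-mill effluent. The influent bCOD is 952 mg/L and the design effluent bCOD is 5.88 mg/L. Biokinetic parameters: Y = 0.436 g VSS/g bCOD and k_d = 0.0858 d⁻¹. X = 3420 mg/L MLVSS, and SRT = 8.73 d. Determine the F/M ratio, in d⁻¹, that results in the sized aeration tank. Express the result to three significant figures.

Steady-state biomass mass balance: V·X·(1 + k_d·θ_c) = Y·Q·(S₀ − S)·θ_c, so V = 0.436 × 750 × (952 − 5.88) × 8.73 / [3420 × (1 + 0.0858 × 8.73)] = 2.7×10^6 / 5982 = 451.5 m³.
F/M = applied load / biomass = Q·S₀/(V·X) = 750 × 952 / (451.5 × 3420) = 0.4624 d⁻¹.

F/M ≈ 0.462 d⁻¹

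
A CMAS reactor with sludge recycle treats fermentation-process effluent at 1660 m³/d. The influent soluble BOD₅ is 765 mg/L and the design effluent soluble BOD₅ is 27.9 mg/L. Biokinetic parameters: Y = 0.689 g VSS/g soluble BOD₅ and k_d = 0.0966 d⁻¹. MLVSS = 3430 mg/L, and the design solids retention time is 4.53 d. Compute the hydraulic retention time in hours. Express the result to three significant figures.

Steady-state biomass mass balance: V·X·(1 + k_d·θ_c) = Y·Q·(S₀ − S)·θ_c, so V = 0.689 × 1660 × (765 − 27.9) × 4.53 / [3430 × (1 + 0.0966 × 4.53)] = 3.82×10^6 / 4931 = 774.5 m³.
HRT = V/Q = 774.5 m³ / 1660 m³·d⁻¹ = 0.4666 d × 24 = 11.20 h.

τ ≈ 11.2 h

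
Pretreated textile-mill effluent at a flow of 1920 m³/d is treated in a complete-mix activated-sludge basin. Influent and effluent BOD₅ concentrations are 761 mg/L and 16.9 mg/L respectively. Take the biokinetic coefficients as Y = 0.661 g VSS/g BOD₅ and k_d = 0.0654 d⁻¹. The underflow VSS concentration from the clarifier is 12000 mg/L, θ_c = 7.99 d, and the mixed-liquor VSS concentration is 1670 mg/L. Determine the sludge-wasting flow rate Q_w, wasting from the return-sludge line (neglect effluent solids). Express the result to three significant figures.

From the SRT design equation V = Y Q (S₀−S) θ_c / [X (1 + k_d θ_c)] = 0.661 × 1920 × (761 − 16.9) × 7.99 / [1670 × (1 + 0.0654 × 7.99)] = 7.55×10^6 / 2543 = 2968 m³.
Wasting from the return line (neglecting effluent solids): Q_w = V·X / (θ_c·X_r) = 2968 × 1670 / (7.99 × 12000) = 51.69 m³/d.

Q_w ≈ 51.7 m³/d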